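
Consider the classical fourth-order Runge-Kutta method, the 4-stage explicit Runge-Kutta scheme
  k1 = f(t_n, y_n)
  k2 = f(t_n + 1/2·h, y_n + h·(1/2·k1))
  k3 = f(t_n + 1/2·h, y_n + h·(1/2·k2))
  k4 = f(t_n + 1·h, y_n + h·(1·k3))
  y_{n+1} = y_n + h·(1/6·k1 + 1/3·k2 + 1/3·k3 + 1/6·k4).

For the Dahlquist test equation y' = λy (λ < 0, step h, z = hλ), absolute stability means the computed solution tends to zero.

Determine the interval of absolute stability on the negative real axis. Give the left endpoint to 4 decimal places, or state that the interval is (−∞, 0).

z∈(-2.7853,0).

On y'=λy, z=hλ:
  order 4, 4-stage ⇒ R(z)=1+z+z^2/2+z^3/6+z^4/24
  (e.g. R(-0.83)=0.43893, |R|=0.43893)

Solve |R(x)|<1 on ℝ⁻.
x=-0.83: |R|=0.4389
|R(-1.95)|=0.3179 |R(-0.9)|=0.4108 |R(-0.84)|=0.4348
Bisect:
  x_lo=-3.5995 |R|=3.1006  x_hi=-0.0720 |R|=0.9305
  mid=-1.83579 |R|=0.29137 →hi
  mid=-2.71766 |R|=0.90273 →hi
  mid=-3.15860 |R|=1.72500 →lo
  mid=-2.93813 |R|=1.25597 →lo
  mid=-2.82790 |R|=1.06616 →lo
  mid=-2.77278 |R|=0.98130 →hi
  mid=-2.80034 |R|=1.02292 →lo
  ...
  [-2.78548,-2.78527] ⇒ x*=-2.7853
So |R|<1 on (-2.7853, 0).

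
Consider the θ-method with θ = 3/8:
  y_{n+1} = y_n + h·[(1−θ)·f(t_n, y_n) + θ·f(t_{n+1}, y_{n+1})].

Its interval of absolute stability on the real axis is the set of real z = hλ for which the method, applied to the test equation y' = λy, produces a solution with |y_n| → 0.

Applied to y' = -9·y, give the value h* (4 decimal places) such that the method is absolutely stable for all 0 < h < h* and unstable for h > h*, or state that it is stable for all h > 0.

With y'=λy (z=hλ):
  y_{n+1} = y_n + z·[5/8·y_n + 3/8·y_{n+1}] ⇒ (1 − 3/8z)y_{n+1} = (1 + 5/8z)y_n
  so R(z) = (1 + 5/8z)/(1 − 3/8z).

Solve |R(x)|<1 on ℝ⁻.
x=-1.12: |R|=0.2113
R=−1: 1+5/8x = −1+3/8x ⇒ -1/4x=2 ⇒ x=2/(-1/4)=-8.0000
Confirm numerically:
  x=-7.241: |R|=0.94893 <1
  x=-6.249: |R|=0.86907 <1
  x=-4.898: |R|=0.72662 <1
  x=-3.742: |R|=0.55706 <1
  x=-8.556: |R|=1.03303 >1
  x=-8.342: |R|=1.02071 >1
  x=-8.104: |R|=1.00644 >1
So |R|<1 on (-8.0000, 0).

(-8.0000,0); λ=-9 ⇒ h* = (8)/9 = 0.8889.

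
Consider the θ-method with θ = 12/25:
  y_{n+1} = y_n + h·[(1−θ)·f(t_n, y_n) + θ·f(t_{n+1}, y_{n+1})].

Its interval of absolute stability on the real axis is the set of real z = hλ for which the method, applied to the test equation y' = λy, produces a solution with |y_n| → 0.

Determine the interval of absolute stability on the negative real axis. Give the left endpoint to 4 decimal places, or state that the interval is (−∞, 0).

Test eqn y'=λy, z=hλ:
  y_{n+1} = y_n + z·[13/25·y_n + 12/25·y_{n+1}] ⇒ (1 − 12/25z)y_{n+1} = (1 + 13/25z)y_n
  so R(z) = (1 + 13/25z)/(1 − 12/25z).

Need |R(x)|<1, x<0.
x=-1.78: |R|=0.0401
R=−1: 1+13/25x = −1+12/25x ⇒ -1/25x=2 ⇒ x=2/(-1/25)=-50.0000
Confirm numerically:
  x=-41.301: |R|=0.98329 <1
  x=-40.623: |R|=0.98170 <1
  x=-35.250: |R|=0.96708 <1
  x=-50.430: |R|=1.00068 >1
  x=-50.344: |R|=1.00055 >1
Stable set (-50.0000, 0).

z∈(-50.0000,0).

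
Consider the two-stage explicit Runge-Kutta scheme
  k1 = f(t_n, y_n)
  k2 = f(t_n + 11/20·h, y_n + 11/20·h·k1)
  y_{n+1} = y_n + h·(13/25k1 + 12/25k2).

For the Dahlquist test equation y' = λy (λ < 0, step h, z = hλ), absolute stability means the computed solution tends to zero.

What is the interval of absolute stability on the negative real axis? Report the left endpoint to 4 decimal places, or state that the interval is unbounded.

With y'=λy (z=hλ):
  k1=λy_n ⇒ h·k1=z·y_n;  k2=λ(1+11/20z)y_n ⇒ h·k2=z(1+11/20z)y_n
  y_{n+1}/y_n = 1 + 13/25z + 12/25z(1+11/20z) = 1 + z + 33/125z²
  so R(z) = 1 + z + 33/125z².

Need |R(x)|<1, x<0.
x=-1.62: |R|=0.0728
R=1: x+33/125x²=0 ⇒ x=−125/33=-3.7879; min R=1−1/(4·33/125)=0.0530>−1
Confirm numerically:
  x=-3.612: |R|=0.83229 <1
  x=-3.439: |R|=0.68325 <1
  x=-3.203: |R|=0.50543 <1
  x=-4.011: |R|=1.23626 >1
  x=-3.965: |R|=1.18540 >1
Stable set (-3.7879, 0).

z∈(-3.7879,0).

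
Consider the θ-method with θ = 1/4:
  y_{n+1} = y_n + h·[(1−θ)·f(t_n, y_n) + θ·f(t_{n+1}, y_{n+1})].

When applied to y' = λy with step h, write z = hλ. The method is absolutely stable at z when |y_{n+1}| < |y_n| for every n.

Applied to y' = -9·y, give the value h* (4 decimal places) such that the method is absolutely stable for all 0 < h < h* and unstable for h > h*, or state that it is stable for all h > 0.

(-4.0000,0); λ=-9 ⇒ h* = (4)/9 = 0.4444.

With y'=λy (z=hλ):
  y_{n+1} = y_n + z·[3/4·y_n + 1/4·y_{n+1}] ⇒ (1 − 1/4z)y_{n+1} = (1 + 3/4z)y_n
  R(z) = (1 + 3/4z)/(1 − 1/4z).

Need |R(x)|<1, x<0.
x=-0.95: |R|=0.2323
R=−1: 1+3/4x = −1+1/4x ⇒ -1/2x=2 ⇒ x=2/(-1/2)=-4.0000
Confirm numerically:
  x=-3.202: |R|=0.77839 <1
  x=-3.127: |R|=0.75502 <1
  x=-1.645: |R|=0.16563 <1
  x=-4.489: |R|=1.11521 >1
  x=-4.419: |R|=1.09954 >1
  x=-4.075: |R|=1.01858 >1
Stable set (-4.0000, 0).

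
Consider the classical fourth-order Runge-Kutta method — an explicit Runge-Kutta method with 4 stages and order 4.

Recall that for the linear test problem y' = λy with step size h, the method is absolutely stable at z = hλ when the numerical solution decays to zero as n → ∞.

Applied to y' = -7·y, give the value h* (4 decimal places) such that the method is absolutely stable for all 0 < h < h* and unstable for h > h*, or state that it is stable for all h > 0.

(-2.7853,0); λ=-7 ⇒ h* = 0.3979.

With y'=λy (z=hλ):
  order 4, 4-stage ⇒ R(z)=1+z+z^2/2+z^3/6+z^4/24
  (e.g. R(-1.39)=0.28399, |R|=0.28399)

Need |R(x)|<1, x<0.
x=-1.39: |R|=0.2840
|R(-2.51)|=0.6583 |R(-2.17)|=0.4053 |R(-0.55)|=0.5773
Bisect:
  x_lo=-3.4550 |R|=2.5768  x_hi=-0.2648 |R|=0.7674
  mid=-1.85989 |R|=0.29600 →hi
  mid=-2.65742 |R|=0.82372 →hi
  mid=-3.05619 |R|=1.49139 →lo
  mid=-2.85681 |R|=1.11329 →lo
  mid=-2.75712 |R|=0.95834 →hi
  mid=-2.80696 |R|=1.03316 →lo
  mid=-2.78204 |R|=0.99510 →hi
  mid=-2.79450 |R|=1.01397 →lo
  mid=-2.78827 |R|=1.00450 →lo
  mid=-2.78515 |R|=0.99979 →hi
  ...
  [-2.78535,-2.78515] ⇒ x*=-2.7853
So |R|<1 on (-2.7853, 0).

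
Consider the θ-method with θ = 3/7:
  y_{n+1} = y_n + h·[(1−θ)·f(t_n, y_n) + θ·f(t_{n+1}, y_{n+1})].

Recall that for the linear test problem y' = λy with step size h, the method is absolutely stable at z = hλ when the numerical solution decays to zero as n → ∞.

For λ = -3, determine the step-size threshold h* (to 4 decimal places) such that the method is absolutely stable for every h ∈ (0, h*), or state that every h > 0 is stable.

With y'=λy (z=hλ):
  y_{n+1} = y_n + z·[4/7·y_n + 3/7·y_{n+1}] ⇒ (1 − 3/7z)y_{n+1} = (1 + 4/7z)y_n
  so R(z) = (1 + 4/7z)/(1 − 3/7z).

Solve |R(x)|<1 on ℝ⁻.
x=-0.75: |R|=0.4324
R=−1: 1+4/7x = −1+3/7x ⇒ -1/7x=2 ⇒ x=2/(-1/7)=-14.0000
Confirm numerically:
  x=-13.738: |R|=0.99457 <1
  x=-12.667: |R|=0.97038 <1
  x=-11.721: |R|=0.94595 <1
  x=-10.945: |R|=0.92331 <1
  x=-14.195: |R|=1.00393 >1
  x=-14.075: |R|=1.00152 >1
So |R|<1 on (-14.0000, 0).

(-14.0000,0); λ=-3 ⇒ h* = (14)/3 = 4.6667.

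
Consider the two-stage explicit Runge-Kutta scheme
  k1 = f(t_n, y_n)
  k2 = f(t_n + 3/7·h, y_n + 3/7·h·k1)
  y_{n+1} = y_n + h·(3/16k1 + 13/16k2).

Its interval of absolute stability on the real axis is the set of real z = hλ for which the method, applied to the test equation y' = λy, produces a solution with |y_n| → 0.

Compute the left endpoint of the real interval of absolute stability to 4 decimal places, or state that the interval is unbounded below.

z* = -2.8718.

Test eqn y'=λy, z=hλ:
  k1=λy_n ⇒ h·k1=z·y_n;  k2=λ(1+3/7z)y_n ⇒ h·k2=z(1+3/7z)y_n
  y_{n+1}/y_n = 1 + 3/16z + 13/16z(1+3/7z) = 1 + z + 39/112z²
  ⇒ R(z) = 1 + z + 39/112z².

Find x<0 with |R(x)|<1.
x=-1.33: |R|=0.2860
R=1: x+39/112x²=0 ⇒ x=−112/39=-2.8718; min R=1−1/(4·39/112)=0.2821>−1
Confirm numerically:
  x=-2.663: |R|=0.80639 <1
  x=-1.784: |R|=0.32425 <1
  x=-1.653: |R|=0.29846 <1
  x=-1.365: |R|=0.28380 <1
  x=-3.430: |R|=1.66671 >1
  x=-3.295: |R|=1.48557 >1
Stable set (-2.8718, 0).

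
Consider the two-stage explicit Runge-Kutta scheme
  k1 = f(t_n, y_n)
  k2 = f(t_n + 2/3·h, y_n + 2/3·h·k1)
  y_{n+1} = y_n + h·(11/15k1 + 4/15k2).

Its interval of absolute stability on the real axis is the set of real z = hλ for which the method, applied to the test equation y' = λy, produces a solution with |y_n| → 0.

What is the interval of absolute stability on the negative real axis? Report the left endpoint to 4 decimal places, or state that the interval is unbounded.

On y'=λy, z=hλ:
  k1=λy_n ⇒ h·k1=z·y_n;  k2=λ(1+2/3z)y_n ⇒ h·k2=z(1+2/3z)y_n
  y_{n+1}/y_n = 1 + 11/15z + 4/15z(1+2/3z) = 1 + z + 8/45z²
  so R(z) = 1 + z + 8/45z².

Find x<0 with |R(x)|<1.
x=-1.16: |R|=0.0792
R=1: x+8/45x²=0 ⇒ x=−45/8=-5.6250; min R=1−1/(4·8/45)=-0.4062>−1
Confirm numerically:
  x=-5.073: |R|=0.50217 <1
  x=-5.023: |R|=0.46243 <1
  x=-4.772: |R|=0.27635 <1
  x=-6.141: |R|=1.56333 >1
  x=-5.712: |R|=1.08835 >1
So |R|<1 on (-5.6250, 0).

z∈(-5.6250,0).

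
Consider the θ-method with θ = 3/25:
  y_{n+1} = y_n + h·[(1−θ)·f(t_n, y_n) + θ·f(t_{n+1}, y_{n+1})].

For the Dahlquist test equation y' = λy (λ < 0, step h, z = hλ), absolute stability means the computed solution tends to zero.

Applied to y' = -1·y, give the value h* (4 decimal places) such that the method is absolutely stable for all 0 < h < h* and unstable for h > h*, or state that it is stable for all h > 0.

(-2.6316,0); λ=-1 ⇒ h* = (50/19)/1 = 2.6316.

On y'=λy, z=hλ:
  y_{n+1} = y_n + z·[22/25·y_n + 3/25·y_{n+1}] ⇒ (1 − 3/25z)y_{n+1} = (1 + 22/25z)y_n
  R(z) = (1 + 22/25z)/(1 − 3/25z).

Find x<0 with |R(x)|<1.
x=-0.4: |R|=0.6183
R=−1: 1+22/25x = −1+3/25x ⇒ -19/25x=2 ⇒ x=2/(-19/25)=-2.6316
Confirm numerically:
  x=-2.300: |R|=0.80251 <1
  x=-2.197: |R|=0.73863 <1
  x=-1.642: |R|=0.37172 <1
  x=-1.452: |R|=0.23654 <1
  x=-2.909: |R|=1.15628 >1
  x=-2.862: |R|=1.13035 >1
Stable set (-2.6316, 0).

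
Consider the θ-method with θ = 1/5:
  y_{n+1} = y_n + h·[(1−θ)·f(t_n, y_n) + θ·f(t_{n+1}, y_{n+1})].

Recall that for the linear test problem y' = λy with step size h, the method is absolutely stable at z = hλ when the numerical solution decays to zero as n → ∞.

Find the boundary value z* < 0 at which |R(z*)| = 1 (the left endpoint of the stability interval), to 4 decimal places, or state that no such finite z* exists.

Set f=λy, z=hλ:
  y_{n+1} = y_n + z·[4/5·y_n + 1/5·y_{n+1}] ⇒ (1 − 1/5z)y_{n+1} = (1 + 4/5z)y_n
  Hence R(z) = (1 + 4/5z)/(1 − 1/5z).

Boundary: |R(x)|=1, x<0.
x=-0.53: |R|=0.5208
R=−1: 1+4/5x = −1+1/5x ⇒ -3/5x=2 ⇒ x=2/(-3/5)=-3.3333
Confirm numerically:
  x=-3.036: |R|=0.88900 <1
  x=-2.675: |R|=0.74267 <1
  x=-2.445: |R|=0.64204 <1
  x=-2.225: |R|=0.53979 <1
  x=-3.922: |R|=1.19794 >1
  x=-3.783: |R|=1.15359 >1
Stable set (-3.3333, 0).

left endpoint -3.3333.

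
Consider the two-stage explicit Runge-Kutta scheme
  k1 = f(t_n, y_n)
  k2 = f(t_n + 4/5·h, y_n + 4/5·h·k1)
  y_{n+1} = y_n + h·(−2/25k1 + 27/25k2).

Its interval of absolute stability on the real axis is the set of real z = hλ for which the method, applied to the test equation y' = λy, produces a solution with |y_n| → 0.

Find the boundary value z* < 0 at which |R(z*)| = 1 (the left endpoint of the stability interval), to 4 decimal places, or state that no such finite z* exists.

z* = -1.1574.

On y'=λy, z=hλ:
  k1=λy_n ⇒ h·k1=z·y_n;  k2=λ(1+4/5z)y_n ⇒ h·k2=z(1+4/5z)y_n
  y_{n+1}/y_n = 1 − 2/25z + 27/25z(1+4/5z) = 1 + z + 108/125z²
  R(z) = 1 + z + 108/125z².

Solve |R(x)|<1 on ℝ⁻.
x=-1.52: |R|=1.4762
R=1: x+108/125x²=0 ⇒ x=−125/108=-1.1574; min R=1−1/(4·108/125)=0.7106>−1
Confirm numerically:
  x=-1.132: |R|=0.97515 <1
  x=-0.887: |R|=0.79277 <1
  x=-0.705: |R|=0.72443 <1
  x=-0.550: |R|=0.71136 <1
  x=-1.493: |R|=1.43290 >1
  x=-1.427: |R|=1.33239 >1
  x=-1.227: |R|=1.07378 >1
So |R|<1 on (-1.1574, 0).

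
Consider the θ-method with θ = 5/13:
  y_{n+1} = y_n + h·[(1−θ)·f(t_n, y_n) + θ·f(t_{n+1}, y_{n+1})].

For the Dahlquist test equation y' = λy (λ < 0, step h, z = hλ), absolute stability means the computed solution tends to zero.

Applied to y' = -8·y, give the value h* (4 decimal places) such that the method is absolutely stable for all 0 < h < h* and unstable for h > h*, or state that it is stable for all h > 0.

On y'=λy, z=hλ:
  y_{n+1} = y_n + z·[8/13·y_n + 5/13·y_{n+1}] ⇒ (1 − 5/13z)y_{n+1} = (1 + 8/13z)y_n
  R(z) = (1 + 8/13z)/(1 − 5/13z).

Find x<0 with |R(x)|<1.
x=-0.83: |R|=0.3708
R=−1: 1+8/13x = −1+5/13x ⇒ -3/13x=2 ⇒ x=2/(-3/13)=-8.6667
Confirm numerically:
  x=-7.991: |R|=0.96172 <1
  x=-5.629: |R|=0.77852 <1
  x=-4.548: |R|=0.65428 <1
  x=-3.706: |R|=0.52801 <1
  x=-9.144: |R|=1.02439 >1
  x=-8.934: |R|=1.01391 >1
Interval (-8.6667, 0).

(-8.6667,0); λ=-8 ⇒ h* = (26/3)/8 = 1.0833.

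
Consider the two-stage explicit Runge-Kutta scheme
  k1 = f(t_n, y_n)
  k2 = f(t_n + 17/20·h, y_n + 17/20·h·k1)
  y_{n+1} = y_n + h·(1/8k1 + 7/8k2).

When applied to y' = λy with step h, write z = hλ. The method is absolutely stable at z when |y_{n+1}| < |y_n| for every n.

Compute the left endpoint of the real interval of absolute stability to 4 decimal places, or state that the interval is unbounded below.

With y'=λy (z=hλ):
  k1=λy_n ⇒ h·k1=z·y_n;  k2=λ(1+17/20z)y_n ⇒ h·k2=z(1+17/20z)y_n
  y_{n+1}/y_n = 1 + 1/8z + 7/8z(1+17/20z) = 1 + z + 119/160z²
  R(z) = 1 + z + 119/160z².

Boundary: |R(x)|=1, x<0.
x=-1.52: |R|=1.1984
R=1: x+119/160x²=0 ⇒ x=−160/119=-1.3445; min R=1−1/(4·119/160)=0.6639>−1
Confirm numerically:
  x=-1.235: |R|=0.89939 <1
  x=-1.058: |R|=0.77453 <1
  x=-0.987: |R|=0.73754 <1
  x=-0.818: |R|=0.67966 <1
  x=-1.698: |R|=1.44638 >1
  x=-1.618: |R|=1.32908 >1
  x=-1.512: |R|=1.18832 >1
Interval (-1.3445, 0).

left endpoint -1.3445.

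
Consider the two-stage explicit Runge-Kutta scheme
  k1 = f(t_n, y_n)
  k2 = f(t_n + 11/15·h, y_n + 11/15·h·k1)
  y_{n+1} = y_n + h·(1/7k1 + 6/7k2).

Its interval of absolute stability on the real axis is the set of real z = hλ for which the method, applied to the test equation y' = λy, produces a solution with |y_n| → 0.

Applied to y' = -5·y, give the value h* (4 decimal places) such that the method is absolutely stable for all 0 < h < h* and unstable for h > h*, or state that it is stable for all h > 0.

(-1.5909,0); λ=-5 ⇒ h* = (35/22)/5 = 0.3182.

On y'=λy, z=hλ:
  k1=λy_n ⇒ h·k1=z·y_n;  k2=λ(1+11/15z)y_n ⇒ h·k2=z(1+11/15z)y_n
  y_{n+1}/y_n = 1 + 1/7z + 6/7z(1+11/15z) = 1 + z + 22/35z²
  so R(z) = 1 + z + 22/35z².

Find x<0 with |R(x)|<1.
x=-1.25: |R|=0.7321
R=1: x+22/35x²=0 ⇒ x=−35/22=-1.5909; min R=1−1/(4·22/35)=0.6023>−1
Confirm numerically:
  x=-0.937: |R|=0.61487 <1
  x=-0.802: |R|=0.60230 <1
  x=-0.788: |R|=0.60231 <1
  x=-2.157: |R|=1.76752 >1
  x=-1.809: |R|=1.24799 >1
  x=-1.747: |R|=1.17141 >1
Interval (-1.5909, 0).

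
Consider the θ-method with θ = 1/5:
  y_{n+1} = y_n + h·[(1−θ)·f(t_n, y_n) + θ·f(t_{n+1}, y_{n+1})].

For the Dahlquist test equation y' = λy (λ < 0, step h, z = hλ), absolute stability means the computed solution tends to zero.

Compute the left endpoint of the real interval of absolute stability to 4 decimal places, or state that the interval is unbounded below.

left endpoint -3.3333.

Set f=λy, z=hλ:
  y_{n+1} = y_n + z·[4/5·y_n + 1/5·y_{n+1}] ⇒ (1 − 1/5z)y_{n+1} = (1 + 4/5z)y_n
  R(z) = (1 + 4/5z)/(1 − 1/5z).

Find x<0 with |R(x)|<1.
x=-0.74: |R|=0.3554
R=−1: 1+4/5x = −1+1/5x ⇒ -3/5x=2 ⇒ x=2/(-3/5)=-3.3333
Confirm numerically:
  x=-3.300: |R|=0.98795 <1
  x=-3.160: |R|=0.93627 <1
  x=-3.129: |R|=0.92459 <1
  x=-2.804: |R|=0.79651 <1
  x=-3.929: |R|=1.20013 >1
  x=-3.672: |R|=1.11716 >1
  x=-3.543: |R|=1.07363 >1
So |R|<1 on (-3.3333, 0).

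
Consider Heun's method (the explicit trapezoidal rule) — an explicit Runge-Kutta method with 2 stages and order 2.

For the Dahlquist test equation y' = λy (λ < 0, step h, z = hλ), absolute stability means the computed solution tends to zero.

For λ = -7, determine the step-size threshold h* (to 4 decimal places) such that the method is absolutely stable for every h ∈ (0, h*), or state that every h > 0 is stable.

(-2.0000,0); λ=-7 ⇒ h* = 0.2857.

With y'=λy (z=hλ):
  order 2, 2-stage ⇒ R(z)=1+z+z^2/2
  (e.g. R(-0.76)=0.52880, |R|=0.52880)

Need |R(x)|<1, x<0.
x=-0.76: |R|=0.5288
|R(-1.89)|=0.8960 |R(-1.3)|=0.5450 |R(-1.27)|=0.5364
Bisect:
  x_lo=-2.6641 |R|=1.8846  x_hi=-0.2250 |R|=0.8003
  mid=-1.44455 |R|=0.59881 →hi
  mid=-2.05433 |R|=1.05581 →lo
  mid=-1.74944 |R|=0.78083 →hi
  mid=-1.90189 |R|=0.90670 →hi
  mid=-1.97811 |R|=0.97835 →hi
  mid=-2.01622 |R|=1.01635 →lo
  mid=-1.99716 |R|=0.99717 →hi
  mid=-2.00669 |R|=1.00671 →lo
  mid=-2.00193 |R|=1.00193 →lo
  mid=-1.99954 |R|=0.99954 →hi
  ...
  [-2.00014,-1.99999] ⇒ x*=-2.0000
Interval (-2.0000, 0).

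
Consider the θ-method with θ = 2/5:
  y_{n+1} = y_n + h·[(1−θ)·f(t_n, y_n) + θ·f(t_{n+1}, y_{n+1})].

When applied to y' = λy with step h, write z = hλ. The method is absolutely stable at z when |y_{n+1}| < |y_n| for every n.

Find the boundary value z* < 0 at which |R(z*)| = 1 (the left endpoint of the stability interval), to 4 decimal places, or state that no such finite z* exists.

With y'=λy (z=hλ):
  y_{n+1} = y_n + z·[3/5·y_n + 2/5·y_{n+1}] ⇒ (1 − 2/5z)y_{n+1} = (1 + 3/5z)y_n
  Hence R(z) = (1 + 3/5z)/(1 − 2/5z).

Boundary: |R(x)|=1, x<0.
x=-0.8: |R|=0.3939
R=−1: 1+3/5x = −1+2/5x ⇒ -1/5x=2 ⇒ x=2/(-1/5)=-10.0000
Confirm numerically:
  x=-9.273: |R|=0.96912 <1
  x=-7.150: |R|=0.85233 <1
  x=-5.972: |R|=0.76228 <1
  x=-5.230: |R|=0.69146 <1
  x=-10.391: |R|=1.01517 >1
  x=-10.330: |R|=1.01286 >1
Interval (-10.0000, 0).

left endpoint -10.0000.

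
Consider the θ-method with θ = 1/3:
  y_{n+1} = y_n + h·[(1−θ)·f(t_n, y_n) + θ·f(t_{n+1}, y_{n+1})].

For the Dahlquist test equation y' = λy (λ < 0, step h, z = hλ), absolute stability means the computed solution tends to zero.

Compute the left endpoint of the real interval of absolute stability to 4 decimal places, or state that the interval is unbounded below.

z* = -6.0000.

Set f=λy, z=hλ:
  y_{n+1} = y_n + z·[2/3·y_n + 1/3·y_{n+1}] ⇒ (1 − 1/3z)y_{n+1} = (1 + 2/3z)y_n
  so R(z) = (1 + 2/3z)/(1 − 1/3z).

Find x<0 with |R(x)|<1.
x=-1.51: |R|=0.0044
R=−1: 1+2/3x = −1+1/3x ⇒ -1/3x=2 ⇒ x=2/(-1/3)=-6.0000
Confirm numerically:
  x=-5.707: |R|=0.96635 <1
  x=-5.053: |R|=0.88240 <1
  x=-4.143: |R|=0.74003 <1
  x=-2.955: |R|=0.48866 <1
  x=-6.525: |R|=1.05512 >1
  x=-6.240: |R|=1.02597 >1
  x=-6.057: |R|=1.00629 >1
Stable set (-6.0000, 0).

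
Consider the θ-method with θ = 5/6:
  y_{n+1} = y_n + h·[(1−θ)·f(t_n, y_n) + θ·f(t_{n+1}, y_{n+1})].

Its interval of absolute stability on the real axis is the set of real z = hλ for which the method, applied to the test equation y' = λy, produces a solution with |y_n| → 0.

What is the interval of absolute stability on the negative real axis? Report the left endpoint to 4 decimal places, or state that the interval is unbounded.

With y'=λy (z=hλ):
  y_{n+1} = y_n + z·[1/6·y_n + 5/6·y_{n+1}] ⇒ (1 − 5/6z)y_{n+1} = (1 + 1/6z)y_n
  R(z) = (1 + 1/6z)/(1 − 5/6z).

Boundary: |R(x)|=1, x<0.
x=-0.3: |R|=0.7600
x=-2: |R|=0.2500
x=-10: |R|=0.0714
x=-100: |R|=0.1858
θ=5/6≥1/2 ⇒ |1+1/6x|<|1−5/6x| ∀x<0 ⇒ stable on all of ℝ⁻.

(−∞, 0) — no finite endpoint.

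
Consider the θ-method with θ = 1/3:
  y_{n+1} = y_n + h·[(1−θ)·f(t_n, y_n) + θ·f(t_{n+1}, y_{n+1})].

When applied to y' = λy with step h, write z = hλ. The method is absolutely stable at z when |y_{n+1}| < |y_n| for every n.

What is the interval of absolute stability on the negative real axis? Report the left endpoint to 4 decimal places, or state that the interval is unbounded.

z∈(-6.0000,0).

Set f=λy, z=hλ:
  y_{n+1} = y_n + z·[2/3·y_n + 1/3·y_{n+1}] ⇒ (1 − 1/3z)y_{n+1} = (1 + 2/3z)y_n
  so R(z) = (1 + 2/3z)/(1 − 1/3z).

Boundary: |R(x)|=1, x<0.
x=-1.23: |R|=0.1277
R=−1: 1+2/3x = −1+1/3x ⇒ -1/3x=2 ⇒ x=2/(-1/3)=-6.0000
Confirm numerically:
  x=-5.797: |R|=0.97692 <1
  x=-5.578: |R|=0.95080 <1
  x=-3.513: |R|=0.61815 <1
  x=-6.600: |R|=1.06250 >1
  x=-6.433: |R|=1.04590 >1
  x=-6.271: |R|=1.02923 >1
Stable set (-6.0000, 0).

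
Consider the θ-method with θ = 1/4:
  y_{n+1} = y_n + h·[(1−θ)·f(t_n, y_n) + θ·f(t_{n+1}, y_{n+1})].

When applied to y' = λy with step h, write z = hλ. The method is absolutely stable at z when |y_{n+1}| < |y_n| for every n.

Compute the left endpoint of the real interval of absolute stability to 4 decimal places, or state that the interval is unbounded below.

z* = -4.0000.

With y'=λy (z=hλ):
  y_{n+1} = y_n + z·[3/4·y_n + 1/4·y_{n+1}] ⇒ (1 − 1/4z)y_{n+1} = (1 + 3/4z)y_n
  Hence R(z) = (1 + 3/4z)/(1 − 1/4z).

Boundary: |R(x)|=1, x<0.
x=-0.95: |R|=0.2323
R=−1: 1+3/4x = −1+1/4x ⇒ -1/2x=2 ⇒ x=2/(-1/2)=-4.0000
Confirm numerically:
  x=-3.015: |R|=0.71917 <1
  x=-1.766: |R|=0.22511 <1
  x=-1.671: |R|=0.17863 <1
  x=-4.363: |R|=1.08681 >1
  x=-4.261: |R|=1.06319 >1
Stable set (-4.0000, 0).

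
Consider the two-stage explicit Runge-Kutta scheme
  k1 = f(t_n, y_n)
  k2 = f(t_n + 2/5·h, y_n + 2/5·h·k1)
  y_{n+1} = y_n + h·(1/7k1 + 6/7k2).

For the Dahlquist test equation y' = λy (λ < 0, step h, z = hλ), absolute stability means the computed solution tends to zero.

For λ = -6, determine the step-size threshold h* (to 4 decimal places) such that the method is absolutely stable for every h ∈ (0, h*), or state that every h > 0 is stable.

(-2.9167,0); λ=-6 ⇒ h* = (35/12)/6 = 0.4861.

On y'=λy, z=hλ:
  k1=λy_n ⇒ h·k1=z·y_n;  k2=λ(1+2/5z)y_n ⇒ h·k2=z(1+2/5z)y_n
  y_{n+1}/y_n = 1 + 1/7z + 6/7z(1+2/5z) = 1 + z + 12/35z²
  R(z) = 1 + z + 12/35z².

Find x<0 with |R(x)|<1.
x=-1.29: |R|=0.2805
R=1: x+12/35x²=0 ⇒ x=−35/12=-2.9167; min R=1−1/(4·12/35)=0.2708>−1
Confirm numerically:
  x=-2.512: |R|=0.65148 <1
  x=-2.287: |R|=0.50627 <1
  x=-2.182: |R|=0.45039 <1
  x=-2.034: |R|=0.38445 <1
  x=-3.362: |R|=1.51333 >1
  x=-3.013: |R|=1.09952 >1
Stable set (-2.9167, 0).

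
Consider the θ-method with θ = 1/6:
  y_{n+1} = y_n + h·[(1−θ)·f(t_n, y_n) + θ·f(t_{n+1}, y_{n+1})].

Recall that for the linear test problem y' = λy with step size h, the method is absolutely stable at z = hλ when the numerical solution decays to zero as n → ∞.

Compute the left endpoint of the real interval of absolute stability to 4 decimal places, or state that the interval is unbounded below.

left endpoint -3.0000.

On y'=λy, z=hλ:
  y_{n+1} = y_n + z·[5/6·y_n + 1/6·y_{n+1}] ⇒ (1 − 1/6z)y_{n+1} = (1 + 5/6z)y_n
  Hence R(z) = (1 + 5/6z)/(1 − 1/6z).

Boundary: |R(x)|=1, x<0.
x=-0.76: |R|=0.3254
R=−1: 1+5/6x = −1+1/6x ⇒ -2/3x=2 ⇒ x=2/(-2/3)=-3.0000
Confirm numerically:
  x=-2.756: |R|=0.88853 <1
  x=-2.575: |R|=0.80175 <1
  x=-1.702: |R|=0.32589 <1
  x=-1.315: |R|=0.07861 <1
  x=-3.563: |R|=1.23549 >1
  x=-3.385: |R|=1.16409 >1
  x=-3.294: |R|=1.12653 >1
Interval (-3.0000, 0).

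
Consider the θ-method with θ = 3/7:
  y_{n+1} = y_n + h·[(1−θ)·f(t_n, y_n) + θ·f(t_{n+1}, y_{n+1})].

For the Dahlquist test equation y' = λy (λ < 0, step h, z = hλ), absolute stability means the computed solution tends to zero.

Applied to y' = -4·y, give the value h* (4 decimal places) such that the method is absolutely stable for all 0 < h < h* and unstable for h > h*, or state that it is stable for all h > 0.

Set f=λy, z=hλ:
  y_{n+1} = y_n + z·[4/7·y_n + 3/7·y_{n+1}] ⇒ (1 − 3/7z)y_{n+1} = (1 + 4/7z)y_n
  R(z) = (1 + 4/7z)/(1 − 3/7z).

Boundary: |R(x)|=1, x<0.
x=-1.56: |R|=0.0651
R=−1: 1+4/7x = −1+3/7x ⇒ -1/7x=2 ⇒ x=2/(-1/7)=-14.0000
Confirm numerically:
  x=-11.321: |R|=0.93460 <1
  x=-10.535: |R|=0.91024 <1
  x=-8.083: |R|=0.81065 <1
  x=-6.496: |R|=0.71670 <1
  x=-14.495: |R|=1.00980 >1
  x=-14.109: |R|=1.00221 >1
Stable set (-14.0000, 0).

(-14.0000,0); λ=-4 ⇒ h* = (14)/4 = 3.5000.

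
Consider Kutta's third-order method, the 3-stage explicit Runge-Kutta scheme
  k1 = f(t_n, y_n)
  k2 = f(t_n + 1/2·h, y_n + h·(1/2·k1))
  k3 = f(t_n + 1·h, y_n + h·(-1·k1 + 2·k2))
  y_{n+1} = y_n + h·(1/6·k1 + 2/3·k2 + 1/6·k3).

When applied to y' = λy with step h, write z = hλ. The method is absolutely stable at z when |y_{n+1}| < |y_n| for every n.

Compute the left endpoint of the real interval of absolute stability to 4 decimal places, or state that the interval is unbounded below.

Test eqn y'=λy, z=hλ:
  order 3, 3-stage ⇒ R(z)=1+z+z^2/2+z^3/6
  (e.g. R(-0.4)=0.66933, |R|=0.66933)

Find x<0 with |R(x)|<1.
x=-0.4: |R|=0.6693
|R(-1.5)|=0.0625 |R(-1.17)|=0.2475 |R(-0.51)|=0.5979
Bisect:
  x_lo=-2.8446 |R|=1.6349  x_hi=-0.3403 |R|=0.7110
  mid=-1.59245 |R|=0.00245 →hi
  mid=-2.21850 |R|=0.57744 →hi
  mid=-2.53153 |R|=1.03115 →lo
  mid=-2.37501 |R|=0.78745 →hi
  mid=-2.45327 |R|=0.90485 →hi
  mid=-2.49240 |R|=0.96686 →hi
  mid=-2.51196 |R|=0.99871 →hi
  mid=-2.52174 |R|=1.01486 →lo
  ...
  [-2.51288,-2.51273] ⇒ x*=-2.5127
So |R|<1 on (-2.5127, 0).

left endpoint -2.5127.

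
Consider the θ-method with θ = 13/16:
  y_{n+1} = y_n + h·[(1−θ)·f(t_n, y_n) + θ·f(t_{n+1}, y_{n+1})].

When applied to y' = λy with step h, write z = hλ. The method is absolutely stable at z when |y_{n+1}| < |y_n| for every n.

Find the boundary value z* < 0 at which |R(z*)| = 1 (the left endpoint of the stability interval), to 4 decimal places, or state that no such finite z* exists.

interval (−∞, 0).

On y'=λy, z=hλ:
  y_{n+1} = y_n + z·[3/16·y_n + 13/16·y_{n+1}] ⇒ (1 − 13/16z)y_{n+1} = (1 + 3/16z)y_n
  so R(z) = (1 + 3/16z)/(1 − 13/16z).

Solve |R(x)|<1 on ℝ⁻.
x=-1.56: |R|=0.3120
x=-2: |R|=0.2381
x=-10: |R|=0.0959
x=-100: |R|=0.2158
θ=13/16≥1/2 ⇒ |1+3/16x|<|1−13/16x| ∀x<0 ⇒ interval (−∞,0).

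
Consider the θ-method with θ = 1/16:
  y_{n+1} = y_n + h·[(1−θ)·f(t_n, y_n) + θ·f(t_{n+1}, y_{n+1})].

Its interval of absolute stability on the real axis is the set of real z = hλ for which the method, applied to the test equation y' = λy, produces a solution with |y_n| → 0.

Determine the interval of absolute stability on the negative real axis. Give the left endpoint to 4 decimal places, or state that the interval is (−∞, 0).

z∈(-2.2857,0).

On y'=λy, z=hλ:
  y_{n+1} = y_n + z·[15/16·y_n + 1/16·y_{n+1}] ⇒ (1 − 1/16z)y_{n+1} = (1 + 15/16z)y_n
  so R(z) = (1 + 15/16z)/(1 − 1/16z).

Find x<0 with |R(x)|<1.
x=-1.36: |R|=0.2535
R=−1: 1+15/16x = −1+1/16x ⇒ -7/8x=2 ⇒ x=2/(-7/8)=-2.2857
Confirm numerically:
  x=-1.963: |R|=0.74848 <1
  x=-1.916: |R|=0.71110 <1
  x=-1.686: |R|=0.52527 <1
  x=-1.020: |R|=0.04113 <1
  x=-2.841: |R|=1.41261 >1
  x=-2.705: |R|=1.31382 >1
Interval (-2.2857, 0).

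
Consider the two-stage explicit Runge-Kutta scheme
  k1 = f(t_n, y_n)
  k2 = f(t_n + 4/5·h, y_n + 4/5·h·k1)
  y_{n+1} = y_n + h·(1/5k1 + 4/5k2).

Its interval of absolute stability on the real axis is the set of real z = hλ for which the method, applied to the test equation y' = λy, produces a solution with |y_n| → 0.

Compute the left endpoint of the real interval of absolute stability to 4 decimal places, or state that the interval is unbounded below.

With y'=λy (z=hλ):
  k1=λy_n ⇒ h·k1=z·y_n;  k2=λ(1+4/5z)y_n ⇒ h·k2=z(1+4/5z)y_n
  y_{n+1}/y_n = 1 + 1/5z + 4/5z(1+4/5z) = 1 + z + 16/25z²
  ⇒ R(z) = 1 + z + 16/25z².

Boundary: |R(x)|=1, x<0.
x=-0.76: |R|=0.6097
R=1: x+16/25x²=0 ⇒ x=−25/16=-1.5625; min R=1−1/(4·16/25)=0.6094>−1
Confirm numerically:
  x=-1.099: |R|=0.67399 <1
  x=-0.908: |R|=0.61966 <1
  x=-0.808: |R|=0.60983 <1
  x=-0.656: |R|=0.61942 <1
  x=-2.151: |R|=1.81015 >1
  x=-2.089: |R|=1.70391 >1
  x=-1.588: |R|=1.02592 >1
Interval (-1.5625, 0).

left endpoint -1.5625.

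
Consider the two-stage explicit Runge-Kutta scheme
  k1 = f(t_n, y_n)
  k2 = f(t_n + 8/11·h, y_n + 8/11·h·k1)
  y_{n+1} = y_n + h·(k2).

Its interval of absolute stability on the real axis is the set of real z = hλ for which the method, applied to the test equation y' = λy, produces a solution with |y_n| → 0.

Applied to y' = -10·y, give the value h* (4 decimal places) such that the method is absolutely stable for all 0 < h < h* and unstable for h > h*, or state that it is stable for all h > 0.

Test eqn y'=λy, z=hλ:
  k1=λy_n ⇒ h·k1=z·y_n;  k2=λ(1+8/11z)y_n ⇒ h·k2=z(1+8/11z)y_n
  y_{n+1}/y_n = 1 + z(1+8/11z) = 1 + z + 8/11z²
  so R(z) = 1 + z + 8/11z².

Boundary: |R(x)|=1, x<0.
x=-1.54: |R|=1.1848
R=1: x+8/11x²=0 ⇒ x=−11/8=-1.3750; min R=1−1/(4·8/11)=0.6562>−1
Confirm numerically:
  x=-1.109: |R|=0.78546 <1
  x=-0.968: |R|=0.71347 <1
  x=-0.819: |R|=0.66883 <1
  x=-0.817: |R|=0.66845 <1
  x=-1.892: |R|=1.71139 >1
  x=-1.763: |R|=1.49749 >1
  x=-1.530: |R|=1.17247 >1
Interval (-1.3750, 0).

(-1.3750,0); λ=-10 ⇒ h* = (11/8)/10 = 0.1375.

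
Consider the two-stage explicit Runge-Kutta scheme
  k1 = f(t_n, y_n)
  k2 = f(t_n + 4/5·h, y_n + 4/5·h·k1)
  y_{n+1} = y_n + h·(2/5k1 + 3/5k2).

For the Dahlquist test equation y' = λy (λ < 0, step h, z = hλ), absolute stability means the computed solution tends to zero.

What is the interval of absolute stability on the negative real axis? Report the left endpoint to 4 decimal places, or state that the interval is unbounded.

Set f=λy, z=hλ:
  k1=λy_n ⇒ h·k1=z·y_n;  k2=λ(1+4/5z)y_n ⇒ h·k2=z(1+4/5z)y_n
  y_{n+1}/y_n = 1 + 2/5z + 3/5z(1+4/5z) = 1 + z + 12/25z²
  R(z) = 1 + z + 12/25z².

Need |R(x)|<1, x<0.
x=-1.7: |R|=0.6872
R=1: x+12/25x²=0 ⇒ x=−25/12=-2.0833; min R=1−1/(4·12/25)=0.4792>−1
Confirm numerically:
  x=-2.013: |R|=0.93204 <1
  x=-1.639: |R|=0.65043 <1
  x=-1.075: |R|=0.47970 <1
  x=-2.221: |R|=1.14676 >1
  x=-2.194: |R|=1.11655 >1
Stable set (-2.0833, 0).

(-2.0833, 0).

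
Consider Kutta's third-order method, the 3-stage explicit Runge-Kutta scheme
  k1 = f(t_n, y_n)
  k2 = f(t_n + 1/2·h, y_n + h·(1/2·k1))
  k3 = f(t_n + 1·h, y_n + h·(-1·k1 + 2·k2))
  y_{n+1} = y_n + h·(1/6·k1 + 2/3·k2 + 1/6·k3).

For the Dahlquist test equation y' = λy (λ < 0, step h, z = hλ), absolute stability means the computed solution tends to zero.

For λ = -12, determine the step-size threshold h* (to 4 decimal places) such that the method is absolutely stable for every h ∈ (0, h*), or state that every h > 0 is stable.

On y'=λy, z=hλ:
  order 3, 3-stage ⇒ R(z)=1+z+z^2/2+z^3/6
  (e.g. R(-1.63)=-0.02334, |R|=0.02334)

Need |R(x)|<1, x<0.
x=-1.63: |R|=0.0233
|R(-1.86)|=0.2027 |R(-1.76)|=0.1198 |R(-1.1)|=0.2832
Bisect:
  x_lo=-3.1243 |R|=2.3264  x_hi=-0.2740 |R|=0.7601
  mid=-1.69914 |R|=0.07320 →hi
  mid=-2.41170 |R|=0.84142 →hi
  mid=-2.76798 |R|=1.47171 →lo
  mid=-2.58984 |R|=1.13134 →lo
  mid=-2.50077 |R|=0.98042 →hi
  mid=-2.54531 |R|=1.05435 →lo
  mid=-2.52304 |R|=1.01701 →lo
  mid=-2.51191 |R|=0.99862 →hi
  ...
  [-2.51278,-2.51260] ⇒ x*=-2.5127
Stable set (-2.5127, 0).

(-2.5127,0); λ=-12 ⇒ h* = 0.2094.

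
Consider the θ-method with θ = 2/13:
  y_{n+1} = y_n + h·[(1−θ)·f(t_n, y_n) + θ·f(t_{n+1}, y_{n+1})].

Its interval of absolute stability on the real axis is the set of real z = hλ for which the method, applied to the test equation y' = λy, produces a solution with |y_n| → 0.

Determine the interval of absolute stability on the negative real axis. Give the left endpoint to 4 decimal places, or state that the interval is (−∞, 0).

z∈(-2.8889,0).

With y'=λy (z=hλ):
  y_{n+1} = y_n + z·[11/13·y_n + 2/13·y_{n+1}] ⇒ (1 − 2/13z)y_{n+1} = (1 + 11/13z)y_n
  so R(z) = (1 + 11/13z)/(1 − 2/13z).

Find x<0 with |R(x)|<1.
x=-0.59: |R|=0.4591
R=−1: 1+11/13x = −1+2/13x ⇒ -9/13x=2 ⇒ x=2/(-9/13)=-2.8889
Confirm numerically:
  x=-2.626: |R|=0.87037 <1
  x=-2.435: |R|=0.77140 <1
  x=-2.237: |R|=0.66424 <1
  x=-2.049: |R|=0.55790 <1
  x=-3.380: |R|=1.22368 >1
  x=-3.279: |R|=1.17952 >1
  x=-3.162: |R|=1.12720 >1
Stable set (-2.8889, 0).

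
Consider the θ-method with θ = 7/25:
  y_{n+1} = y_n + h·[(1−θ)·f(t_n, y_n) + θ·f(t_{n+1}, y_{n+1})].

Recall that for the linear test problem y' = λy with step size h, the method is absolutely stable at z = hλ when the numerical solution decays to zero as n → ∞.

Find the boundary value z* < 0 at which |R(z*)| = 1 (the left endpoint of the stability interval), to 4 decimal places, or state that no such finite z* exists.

left endpoint -4.5455.

Test eqn y'=λy, z=hλ:
  y_{n+1} = y_n + z·[18/25·y_n + 7/25·y_{n+1}] ⇒ (1 − 7/25z)y_{n+1} = (1 + 18/25z)y_n
  ⇒ R(z) = (1 + 18/25z)/(1 − 7/25z).

Need |R(x)|<1, x<0.
x=-0.55: |R|=0.5234
R=−1: 1+18/25x = −1+7/25x ⇒ -11/25x=2 ⇒ x=2/(-11/25)=-4.5455
Confirm numerically:
  x=-4.402: |R|=0.97173 <1
  x=-3.370: |R|=0.73390 <1
  x=-2.717: |R|=0.54308 <1
  x=-5.027: |R|=1.08801 >1
  x=-4.694: |R|=1.02824 >1
Interval (-4.5455, 0).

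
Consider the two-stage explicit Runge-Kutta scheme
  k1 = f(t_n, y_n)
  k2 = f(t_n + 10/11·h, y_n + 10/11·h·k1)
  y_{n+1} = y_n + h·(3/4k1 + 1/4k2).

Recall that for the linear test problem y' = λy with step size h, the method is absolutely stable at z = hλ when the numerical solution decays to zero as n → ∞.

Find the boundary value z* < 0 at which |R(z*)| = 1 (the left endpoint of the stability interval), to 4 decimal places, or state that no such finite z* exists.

z* = -4.4000.

On y'=λy, z=hλ:
  k1=λy_n ⇒ h·k1=z·y_n;  k2=λ(1+10/11z)y_n ⇒ h·k2=z(1+10/11z)y_n
  y_{n+1}/y_n = 1 + 3/4z + 1/4z(1+10/11z) = 1 + z + 5/22z²
  ⇒ R(z) = 1 + z + 5/22z².

Need |R(x)|<1, x<0.
x=-1.44: |R|=0.0313
R=1: x+5/22x²=0 ⇒ x=−22/5=-4.4000; min R=1−1/(4·5/22)=-0.1000>−1
Confirm numerically:
  x=-4.335: |R|=0.93596 <1
  x=-3.137: |R|=0.09954 <1
  x=-2.814: |R|=0.01432 <1
  x=-4.824: |R|=1.46486 >1
  x=-4.688: |R|=1.30685 >1
  x=-4.550: |R|=1.15511 >1
So |R|<1 on (-4.4000, 0).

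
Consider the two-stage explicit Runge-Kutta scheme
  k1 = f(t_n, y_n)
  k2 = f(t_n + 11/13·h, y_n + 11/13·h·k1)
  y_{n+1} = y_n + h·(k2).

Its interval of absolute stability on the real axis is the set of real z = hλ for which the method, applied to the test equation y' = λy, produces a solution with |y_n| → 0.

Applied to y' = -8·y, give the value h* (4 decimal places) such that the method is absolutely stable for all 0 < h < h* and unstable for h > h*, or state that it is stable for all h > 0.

(-1.1818,0); λ=-8 ⇒ h* = (13/11)/8 = 0.1477.

Set f=λy, z=hλ:
  k1=λy_n ⇒ h·k1=z·y_n;  k2=λ(1+11/13z)y_n ⇒ h·k2=z(1+11/13z)y_n
  y_{n+1}/y_n = 1 + z(1+11/13z) = 1 + z + 11/13z²
  so R(z) = 1 + z + 11/13z².

Need |R(x)|<1, x<0.
x=-1.57: |R|=1.5157
R=1: x+11/13x²=0 ⇒ x=−13/11=-1.1818; min R=1−1/(4·11/13)=0.7045>−1
Confirm numerically:
  x=-1.044: |R|=0.87825 <1
  x=-0.590: |R|=0.70455 <1
  x=-0.535: |R|=0.70719 <1
  x=-1.739: |R|=1.81987 >1
  x=-1.590: |R|=1.54916 >1
  x=-1.484: |R|=1.37945 >1
Interval (-1.1818, 0).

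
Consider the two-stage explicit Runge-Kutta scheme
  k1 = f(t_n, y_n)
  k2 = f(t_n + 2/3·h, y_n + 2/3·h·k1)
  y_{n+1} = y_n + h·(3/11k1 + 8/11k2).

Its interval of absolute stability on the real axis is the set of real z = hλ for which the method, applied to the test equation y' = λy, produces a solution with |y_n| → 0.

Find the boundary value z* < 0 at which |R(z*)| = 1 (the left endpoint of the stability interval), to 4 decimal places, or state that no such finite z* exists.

z* = -2.0625.

Set f=λy, z=hλ:
  k1=λy_n ⇒ h·k1=z·y_n;  k2=λ(1+2/3z)y_n ⇒ h·k2=z(1+2/3z)y_n
  y_{n+1}/y_n = 1 + 3/11z + 8/11z(1+2/3z) = 1 + z + 16/33z²
  Hence R(z) = 1 + z + 16/33z².

Need |R(x)|<1, x<0.
x=-0.71: |R|=0.5344
R=1: x+16/33x²=0 ⇒ x=−33/16=-2.0625; min R=1−1/(4·16/33)=0.4844>−1
Confirm numerically:
  x=-1.718: |R|=0.71304 <1
  x=-1.231: |R|=0.50372 <1
  x=-0.930: |R|=0.48935 <1
  x=-2.449: |R|=1.45893 >1
  x=-2.393: |R|=1.38346 >1
  x=-2.368: |R|=1.35075 >1
Interval (-2.0625, 0).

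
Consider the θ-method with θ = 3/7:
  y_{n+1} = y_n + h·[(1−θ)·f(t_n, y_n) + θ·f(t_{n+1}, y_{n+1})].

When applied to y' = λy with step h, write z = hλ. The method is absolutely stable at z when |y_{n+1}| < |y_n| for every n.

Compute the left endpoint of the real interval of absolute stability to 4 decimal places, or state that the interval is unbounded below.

z* = -14.0000.

Test eqn y'=λy, z=hλ:
  y_{n+1} = y_n + z·[4/7·y_n + 3/7·y_{n+1}] ⇒ (1 − 3/7z)y_{n+1} = (1 + 4/7z)y_n
  Hence R(z) = (1 + 4/7z)/(1 − 3/7z).

Boundary: |R(x)|=1, x<0.
x=-1.04: |R|=0.2806
R=−1: 1+4/7x = −1+3/7x ⇒ -1/7x=2 ⇒ x=2/(-1/7)=-14.0000
Confirm numerically:
  x=-9.453: |R|=0.87140 <1
  x=-6.651: |R|=0.72734 <1
  x=-6.110: |R|=0.68851 <1
  x=-14.404: |R|=1.00805 >1
  x=-14.379: |R|=1.00756 >1
  x=-14.277: |R|=1.00556 >1
Stable set (-14.0000, 0).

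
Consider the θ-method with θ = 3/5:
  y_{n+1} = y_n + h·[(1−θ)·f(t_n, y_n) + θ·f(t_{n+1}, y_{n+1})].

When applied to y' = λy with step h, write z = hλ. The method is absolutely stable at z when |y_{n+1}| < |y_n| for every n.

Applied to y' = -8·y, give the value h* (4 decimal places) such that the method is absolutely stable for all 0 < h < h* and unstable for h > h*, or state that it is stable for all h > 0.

On y'=λy, z=hλ:
  y_{n+1} = y_n + z·[2/5·y_n + 3/5·y_{n+1}] ⇒ (1 − 3/5z)y_{n+1} = (1 + 2/5z)y_n
  R(z) = (1 + 2/5z)/(1 − 3/5z).

Find x<0 with |R(x)|<1.
x=-1.05: |R|=0.3558
x=-2: |R|=0.0909
x=-10: |R|=0.4286
x=-100: |R|=0.6393
θ=3/5≥1/2 ⇒ |1+2/5x|<|1−3/5x| ∀x<0 ⇒ unbounded interval.

unbounded; (−∞, 0). Any h>0 works for λ=-8.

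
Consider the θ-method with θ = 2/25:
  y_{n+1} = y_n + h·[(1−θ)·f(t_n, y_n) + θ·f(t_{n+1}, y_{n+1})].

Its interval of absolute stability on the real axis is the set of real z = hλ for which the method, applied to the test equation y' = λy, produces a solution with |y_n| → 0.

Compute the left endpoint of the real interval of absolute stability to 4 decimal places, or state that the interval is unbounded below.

left endpoint -2.3810.

Test eqn y'=λy, z=hλ:
  y_{n+1} = y_n + z·[23/25·y_n + 2/25·y_{n+1}] ⇒ (1 − 2/25z)y_{n+1} = (1 + 23/25z)y_n
  Hence R(z) = (1 + 23/25z)/(1 − 2/25z).

Boundary: |R(x)|=1, x<0.
x=-0.66: |R|=0.3731
R=−1: 1+23/25x = −1+2/25x ⇒ -21/25x=2 ⇒ x=2/(-21/25)=-2.3810
Confirm numerically:
  x=-1.936: |R|=0.67636 <1
  x=-1.802: |R|=0.57495 <1
  x=-1.021: |R|=0.05610 <1
  x=-2.956: |R|=1.39066 >1
  x=-2.800: |R|=1.28758 >1
Stable set (-2.3810, 0).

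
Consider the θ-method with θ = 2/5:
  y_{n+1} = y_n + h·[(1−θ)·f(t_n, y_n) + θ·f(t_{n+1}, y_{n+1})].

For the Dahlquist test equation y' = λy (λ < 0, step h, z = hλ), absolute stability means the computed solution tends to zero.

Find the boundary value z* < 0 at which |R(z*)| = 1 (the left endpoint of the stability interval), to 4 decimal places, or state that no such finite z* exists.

Test eqn y'=λy, z=hλ:
  y_{n+1} = y_n + z·[3/5·y_n + 2/5·y_{n+1}] ⇒ (1 − 2/5z)y_{n+1} = (1 + 3/5z)y_n
  so R(z) = (1 + 3/5z)/(1 − 2/5z).

Boundary: |R(x)|=1, x<0.
x=-1.21: |R|=0.1846
R=−1: 1+3/5x = −1+2/5x ⇒ -1/5x=2 ⇒ x=2/(-1/5)=-10.0000
Confirm numerically:
  x=-8.409: |R|=0.92708 <1
  x=-4.108: |R|=0.55418 <1
  x=-4.056: |R|=0.54667 <1
  x=-10.561: |R|=1.02148 >1
  x=-10.482: |R|=1.01856 >1
  x=-10.316: |R|=1.01233 >1
Interval (-10.0000, 0).

left endpoint -10.0000.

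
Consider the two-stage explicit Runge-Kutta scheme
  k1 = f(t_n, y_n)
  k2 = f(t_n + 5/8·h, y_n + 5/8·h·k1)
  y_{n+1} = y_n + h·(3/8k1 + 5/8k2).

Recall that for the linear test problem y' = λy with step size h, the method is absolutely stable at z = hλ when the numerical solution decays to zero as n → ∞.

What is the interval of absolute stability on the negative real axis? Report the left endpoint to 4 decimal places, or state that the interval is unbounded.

With y'=λy (z=hλ):
  k1=λy_n ⇒ h·k1=z·y_n;  k2=λ(1+5/8z)y_n ⇒ h·k2=z(1+5/8z)y_n
  y_{n+1}/y_n = 1 + 3/8z + 5/8z(1+5/8z) = 1 + z + 25/64z²
  ⇒ R(z) = 1 + z + 25/64z².

Find x<0 with |R(x)|<1.
x=-1.79: |R|=0.4616
R=1: x+25/64x²=0 ⇒ x=−64/25=-2.5600; min R=1−1/(4·25/64)=0.3600>−1
Confirm numerically:
  x=-2.519: |R|=0.95966 <1
  x=-1.718: |R|=0.43494 <1
  x=-1.675: |R|=0.42095 <1
  x=-1.535: |R|=0.38540 <1
  x=-2.898: |R|=1.38263 >1
  x=-2.590: |R|=1.03035 >1
  x=-2.581: |R|=1.02117 >1
Interval (-2.5600, 0).

(-2.5600, 0).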